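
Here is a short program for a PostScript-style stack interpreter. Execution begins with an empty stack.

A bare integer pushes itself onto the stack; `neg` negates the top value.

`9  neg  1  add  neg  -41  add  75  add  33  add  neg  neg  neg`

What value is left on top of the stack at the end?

9   -> 9
neg -> -9
1   -> -9 1
add -> -8
neg -> 8
-41 -> 8 -41
add -> -33
75  -> -33 75
add -> 42
33  -> 42 33
add -> 75
neg -> -75
neg -> 75
neg -> -75

-75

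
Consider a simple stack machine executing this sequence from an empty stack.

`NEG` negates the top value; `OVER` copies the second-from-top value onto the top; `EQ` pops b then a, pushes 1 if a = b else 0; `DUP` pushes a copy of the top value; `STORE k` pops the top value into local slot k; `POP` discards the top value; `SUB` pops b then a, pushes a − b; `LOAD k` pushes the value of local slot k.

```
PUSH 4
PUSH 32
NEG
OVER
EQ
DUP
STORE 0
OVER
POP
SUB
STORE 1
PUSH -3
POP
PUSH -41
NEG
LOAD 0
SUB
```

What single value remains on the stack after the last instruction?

41

PUSH 4   -> 4
PUSH 32  -> 4 32
NEG      -> 4 -32
OVER     -> 4 -32 4
EQ       -> 4 0
DUP      -> 4 0 0
STORE 0  -> 4 0
OVER     -> 4 0 4
POP      -> 4 0
SUB      -> 4
STORE 1  -> (empty)
PUSH -3  -> -3
POP      -> (empty)
PUSH -41 -> -41
NEG      -> 41
LOAD 0   -> 41 0
SUB      -> 41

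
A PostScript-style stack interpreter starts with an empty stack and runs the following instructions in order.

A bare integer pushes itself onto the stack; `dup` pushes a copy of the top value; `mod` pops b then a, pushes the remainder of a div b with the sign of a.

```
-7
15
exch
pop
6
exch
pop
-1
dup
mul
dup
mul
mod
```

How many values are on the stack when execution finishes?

-7   → [-7]
15   → [-7, 15]
exch → [15, -7]
pop  → [15]
6    → [15, 6]
exch → [6, 15]
pop  → [6]
-1   → [6, -1]
dup  → [6, -1, -1]
mul  → [6, 1]
dup  → [6, 1, 1]
mul  → [6, 1]
mod  → [0]

1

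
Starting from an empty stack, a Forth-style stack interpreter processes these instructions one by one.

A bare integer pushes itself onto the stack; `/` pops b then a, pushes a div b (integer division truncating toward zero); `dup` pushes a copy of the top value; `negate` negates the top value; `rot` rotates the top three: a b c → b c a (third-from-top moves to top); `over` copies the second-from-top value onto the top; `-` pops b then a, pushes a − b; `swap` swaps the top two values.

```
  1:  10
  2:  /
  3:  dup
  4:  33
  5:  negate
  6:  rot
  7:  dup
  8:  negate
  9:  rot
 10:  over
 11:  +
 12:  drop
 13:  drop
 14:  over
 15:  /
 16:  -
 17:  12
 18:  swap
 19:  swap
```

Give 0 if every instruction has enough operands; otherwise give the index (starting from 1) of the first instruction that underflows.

2

10  [10]
/  — needs 2 operands, stack has 1 → underflow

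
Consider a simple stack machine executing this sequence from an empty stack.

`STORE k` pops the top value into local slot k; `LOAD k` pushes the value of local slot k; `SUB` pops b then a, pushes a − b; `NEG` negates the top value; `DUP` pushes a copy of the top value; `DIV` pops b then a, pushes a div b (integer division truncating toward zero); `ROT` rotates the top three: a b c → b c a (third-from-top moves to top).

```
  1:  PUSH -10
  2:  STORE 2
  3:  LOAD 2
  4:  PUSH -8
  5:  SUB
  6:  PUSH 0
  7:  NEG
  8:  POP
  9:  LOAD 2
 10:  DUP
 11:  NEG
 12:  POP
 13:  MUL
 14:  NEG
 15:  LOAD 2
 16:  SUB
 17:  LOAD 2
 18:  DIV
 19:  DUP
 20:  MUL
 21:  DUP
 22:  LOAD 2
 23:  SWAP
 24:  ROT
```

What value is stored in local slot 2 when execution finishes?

PUSH -10  [-10]
STORE 2   []
LOAD 2    [-10]
PUSH -8   [-10, -8]
SUB       [-2]
PUSH 0    [-2, 0]
NEG       [-2, 0]
POP       [-2]
LOAD 2    [-2, -10]
DUP       [-2, -10, -10]
NEG       [-2, -10, 10]
POP       [-2, -10]
MUL       [20]
NEG       [-20]
LOAD 2    [-20, -10]
SUB       [-10]
LOAD 2    [-10, -10]
DIV       [1]
DUP       [1, 1]
MUL       [1]
DUP       [1, 1]
LOAD 2    [1, 1, -10]
SWAP      [1, -10, 1]
ROT       [-10, 1, 1]

-10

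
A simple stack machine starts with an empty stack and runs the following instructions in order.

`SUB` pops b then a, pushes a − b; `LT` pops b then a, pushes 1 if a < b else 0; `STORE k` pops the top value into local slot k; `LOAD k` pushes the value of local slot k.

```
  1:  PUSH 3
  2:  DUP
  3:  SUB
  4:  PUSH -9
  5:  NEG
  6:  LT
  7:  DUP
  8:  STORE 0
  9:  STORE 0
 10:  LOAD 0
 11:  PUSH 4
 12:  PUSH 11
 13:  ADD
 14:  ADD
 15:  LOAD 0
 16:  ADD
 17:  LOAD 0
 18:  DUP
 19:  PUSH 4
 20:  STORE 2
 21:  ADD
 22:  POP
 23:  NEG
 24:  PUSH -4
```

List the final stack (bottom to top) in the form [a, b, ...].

PUSH 3  : [3]
DUP     : [3, 3]
SUB     : [0]
PUSH -9 : [0, -9]
NEG     : [0, 9]
LT      : [1]
DUP     : [1, 1]
STORE 0 : [1]
STORE 0 : []
LOAD 0  : [1]
PUSH 4  : [1, 4]
PUSH 11 : [1, 4, 11]
ADD     : [1, 15]
ADD     : [16]
LOAD 0  : [16, 1]
ADD     : [17]
LOAD 0  : [17, 1]
DUP     : [17, 1, 1]
PUSH 4  : [17, 1, 1, 4]
STORE 2 : [17, 1, 1]
ADD     : [17, 2]
POP     : [17]
NEG     : [-17]
PUSH -4 : [-17, -4]

[-17, -4]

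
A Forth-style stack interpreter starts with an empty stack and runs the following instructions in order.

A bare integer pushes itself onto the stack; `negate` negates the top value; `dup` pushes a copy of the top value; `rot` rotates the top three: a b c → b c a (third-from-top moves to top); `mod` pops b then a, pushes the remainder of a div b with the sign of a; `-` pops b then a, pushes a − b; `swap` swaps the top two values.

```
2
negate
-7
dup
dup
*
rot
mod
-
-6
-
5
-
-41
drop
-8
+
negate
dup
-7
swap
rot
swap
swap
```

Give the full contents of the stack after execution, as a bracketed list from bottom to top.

[-7, 15, 15]

2       2
negate  -2
-7      -2 -7
dup     -2 -7 -7
dup     -2 -7 -7 -7
*       -2 -7 49
rot     -7 49 -2
mod     -7 1
-       -8
-6      -8 -6
-       -2
5       -2 5
-       -7
-41     -7 -41
drop    -7
-8      -7 -8
+       -15
negate  15
dup     15 15
-7      15 15 -7
swap    15 -7 15
rot     -7 15 15
swap    -7 15 15
swap    -7 15 15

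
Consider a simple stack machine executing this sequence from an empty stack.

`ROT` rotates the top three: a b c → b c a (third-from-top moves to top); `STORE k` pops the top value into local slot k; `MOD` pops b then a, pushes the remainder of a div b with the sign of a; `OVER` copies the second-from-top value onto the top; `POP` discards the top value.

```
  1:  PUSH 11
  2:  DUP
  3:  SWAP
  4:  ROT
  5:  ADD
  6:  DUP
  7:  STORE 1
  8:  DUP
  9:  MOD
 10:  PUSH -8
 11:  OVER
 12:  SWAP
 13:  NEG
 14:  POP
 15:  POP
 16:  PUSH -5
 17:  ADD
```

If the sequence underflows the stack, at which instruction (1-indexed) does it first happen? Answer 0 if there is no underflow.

PUSH 11 : [11]
DUP     : [11, 11]
SWAP    : [11, 11]
ROT  — needs 3 operands, stack has 2 → underflow

4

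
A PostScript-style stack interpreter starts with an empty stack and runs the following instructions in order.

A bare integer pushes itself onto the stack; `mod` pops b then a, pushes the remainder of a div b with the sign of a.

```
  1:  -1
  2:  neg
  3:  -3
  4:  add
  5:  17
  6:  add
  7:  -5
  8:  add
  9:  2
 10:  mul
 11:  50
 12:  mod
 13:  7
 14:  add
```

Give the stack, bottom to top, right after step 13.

[20, 7]

-1  : -1
neg : 1
-3  : 1 -3
add : -2
17  : -2 17
add : 15
-5  : 15 -5
add : 10
2   : 10 2
mul : 20
50  : 20 50
mod : 20
7   : 20 7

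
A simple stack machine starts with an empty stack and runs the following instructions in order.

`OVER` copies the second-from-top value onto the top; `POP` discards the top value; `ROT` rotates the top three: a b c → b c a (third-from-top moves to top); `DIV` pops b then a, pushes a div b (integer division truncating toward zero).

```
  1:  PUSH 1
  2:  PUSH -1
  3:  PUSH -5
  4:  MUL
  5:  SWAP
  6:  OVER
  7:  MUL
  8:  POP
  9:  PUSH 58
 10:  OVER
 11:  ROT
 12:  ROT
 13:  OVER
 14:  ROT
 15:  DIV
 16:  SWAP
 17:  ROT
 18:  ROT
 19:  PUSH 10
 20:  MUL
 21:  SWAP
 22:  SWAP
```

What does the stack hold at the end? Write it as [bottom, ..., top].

PUSH 1  → [1]
PUSH -1 → [1, -1]
PUSH -5 → [1, -1, -5]
MUL     → [1, 5]
SWAP    → [5, 1]
OVER    → [5, 1, 5]
MUL     → [5, 5]
POP     → [5]
PUSH 58 → [5, 58]
OVER    → [5, 58, 5]
ROT     → [58, 5, 5]
ROT     → [5, 5, 58]
OVER    → [5, 5, 58, 5]
ROT     → [5, 58, 5, 5]
DIV     → [5, 58, 1]
SWAP    → [5, 1, 58]
ROT     → [1, 58, 5]
ROT     → [58, 5, 1]
PUSH 10 → [58, 5, 1, 10]
MUL     → [58, 5, 10]
SWAP    → [58, 10, 5]
SWAP    → [58, 5, 10]

[58, 5, 10]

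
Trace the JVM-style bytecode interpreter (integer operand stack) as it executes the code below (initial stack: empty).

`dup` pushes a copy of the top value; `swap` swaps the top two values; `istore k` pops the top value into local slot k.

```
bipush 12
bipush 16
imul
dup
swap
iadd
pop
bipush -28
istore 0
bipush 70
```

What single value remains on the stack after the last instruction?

bipush 12  : [12]
bipush 16  : [12, 16]
imul       : [192]
dup        : [192, 192]
swap       : [192, 192]
iadd       : [384]
pop        : []
bipush -28 : [-28]
istore 0   : []
bipush 70  : [70]

70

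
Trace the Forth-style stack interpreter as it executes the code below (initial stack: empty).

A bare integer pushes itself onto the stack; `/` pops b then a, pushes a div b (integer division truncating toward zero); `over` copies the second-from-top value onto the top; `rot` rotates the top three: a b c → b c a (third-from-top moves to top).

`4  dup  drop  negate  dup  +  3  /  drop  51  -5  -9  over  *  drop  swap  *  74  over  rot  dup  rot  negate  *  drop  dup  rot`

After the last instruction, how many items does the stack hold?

4      → 4
dup    → 4 4
drop   → 4
negate → -4
dup    → -4 -4
+      → -8
3      → -8 3
/      → -2
drop   → (empty)
51     → 51
-5     → 51 -5
-9     → 51 -5 -9
over   → 51 -5 -9 -5
*      → 51 -5 45
drop   → 51 -5
swap   → -5 51
*      → -255
74     → -255 74
over   → -255 74 -255
rot    → 74 -255 -255
dup    → 74 -255 -255 -255
rot    → 74 -255 -255 -255
negate → 74 -255 -255 255
*      → 74 -255 -65025
drop   → 74 -255
dup    → 74 -255 -255
rot    → -255 -255 74

3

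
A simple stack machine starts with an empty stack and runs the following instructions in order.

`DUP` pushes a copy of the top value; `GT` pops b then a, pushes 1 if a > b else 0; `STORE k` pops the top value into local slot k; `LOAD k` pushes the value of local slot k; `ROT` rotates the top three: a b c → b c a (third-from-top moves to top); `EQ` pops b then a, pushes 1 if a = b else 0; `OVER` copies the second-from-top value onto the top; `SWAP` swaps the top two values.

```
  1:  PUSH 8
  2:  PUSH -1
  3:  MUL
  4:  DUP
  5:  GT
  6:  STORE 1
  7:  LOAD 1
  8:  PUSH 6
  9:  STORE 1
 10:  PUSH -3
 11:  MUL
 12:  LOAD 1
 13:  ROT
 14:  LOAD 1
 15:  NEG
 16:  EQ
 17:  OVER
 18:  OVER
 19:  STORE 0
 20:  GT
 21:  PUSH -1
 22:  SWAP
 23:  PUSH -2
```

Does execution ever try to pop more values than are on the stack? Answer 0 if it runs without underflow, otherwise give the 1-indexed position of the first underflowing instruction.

PUSH 8   8
PUSH -1  8 -1
MUL      -8
DUP      -8 -8
GT       0
STORE 1  (empty)
LOAD 1   0
PUSH 6   0 6
STORE 1  0
PUSH -3  0 -3
MUL      0
LOAD 1   0 6
ROT  — needs 3 operands, stack has 2 → underflow

13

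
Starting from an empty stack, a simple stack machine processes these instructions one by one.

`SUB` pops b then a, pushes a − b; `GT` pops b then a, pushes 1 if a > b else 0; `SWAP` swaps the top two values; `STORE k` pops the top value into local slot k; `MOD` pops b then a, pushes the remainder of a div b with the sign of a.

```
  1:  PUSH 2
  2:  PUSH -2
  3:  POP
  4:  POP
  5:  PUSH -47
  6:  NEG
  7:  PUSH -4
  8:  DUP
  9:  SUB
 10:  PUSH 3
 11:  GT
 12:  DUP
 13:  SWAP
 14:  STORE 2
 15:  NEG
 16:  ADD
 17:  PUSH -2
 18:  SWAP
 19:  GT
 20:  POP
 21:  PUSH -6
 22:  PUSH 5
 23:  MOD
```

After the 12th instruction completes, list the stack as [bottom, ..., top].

[47, 0, 0]

PUSH 2    2
PUSH -2   2 -2
POP       2
POP       (empty)
PUSH -47  -47
NEG       47
PUSH -4   47 -4
DUP       47 -4 -4
SUB       47 0
PUSH 3    47 0 3
GT        47 0
DUP       47 0 0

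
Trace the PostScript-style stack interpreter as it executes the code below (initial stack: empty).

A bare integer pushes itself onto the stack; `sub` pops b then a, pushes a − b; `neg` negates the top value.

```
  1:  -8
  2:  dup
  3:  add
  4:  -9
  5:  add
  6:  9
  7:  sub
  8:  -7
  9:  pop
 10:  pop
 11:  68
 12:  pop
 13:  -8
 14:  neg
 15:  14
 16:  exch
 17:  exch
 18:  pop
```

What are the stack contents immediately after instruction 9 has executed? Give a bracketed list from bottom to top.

-8  -> [-8]
dup -> [-8, -8]
add -> [-16]
-9  -> [-16, -9]
add -> [-25]
9   -> [-25, 9]
sub -> [-34]
-7  -> [-34, -7]
pop -> [-34]

[-34]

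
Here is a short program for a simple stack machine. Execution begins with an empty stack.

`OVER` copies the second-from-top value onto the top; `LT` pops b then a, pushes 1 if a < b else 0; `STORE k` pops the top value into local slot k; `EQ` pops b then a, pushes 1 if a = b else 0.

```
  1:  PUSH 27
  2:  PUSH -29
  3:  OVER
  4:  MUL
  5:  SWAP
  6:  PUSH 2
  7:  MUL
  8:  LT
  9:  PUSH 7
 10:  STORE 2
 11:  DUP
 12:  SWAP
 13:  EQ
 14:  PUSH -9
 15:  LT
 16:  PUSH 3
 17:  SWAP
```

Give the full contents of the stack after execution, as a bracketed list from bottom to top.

PUSH 27   [27]
PUSH -29  [27, -29]
OVER      [27, -29, 27]
MUL       [27, -783]
SWAP      [-783, 27]
PUSH 2    [-783, 27, 2]
MUL       [-783, 54]
LT        [1]
PUSH 7    [1, 7]
STORE 2   [1]
DUP       [1, 1]
SWAP      [1, 1]
EQ        [1]
PUSH -9   [1, -9]
LT        [0]
PUSH 3    [0, 3]
SWAP      [3, 0]

[3, 0]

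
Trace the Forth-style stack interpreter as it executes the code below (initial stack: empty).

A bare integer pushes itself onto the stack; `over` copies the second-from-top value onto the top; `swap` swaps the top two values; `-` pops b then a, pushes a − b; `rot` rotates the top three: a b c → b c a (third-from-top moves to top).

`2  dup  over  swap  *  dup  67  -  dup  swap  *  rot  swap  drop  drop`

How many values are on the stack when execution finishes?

2    -> [2]
dup  -> [2, 2]
over -> [2, 2, 2]
swap -> [2, 2, 2]
*    -> [2, 4]
dup  -> [2, 4, 4]
67   -> [2, 4, 4, 67]
-    -> [2, 4, -63]
dup  -> [2, 4, -63, -63]
swap -> [2, 4, -63, -63]
*    -> [2, 4, 3969]
rot  -> [4, 3969, 2]
swap -> [4, 2, 3969]
drop -> [4, 2]
drop -> [4]

1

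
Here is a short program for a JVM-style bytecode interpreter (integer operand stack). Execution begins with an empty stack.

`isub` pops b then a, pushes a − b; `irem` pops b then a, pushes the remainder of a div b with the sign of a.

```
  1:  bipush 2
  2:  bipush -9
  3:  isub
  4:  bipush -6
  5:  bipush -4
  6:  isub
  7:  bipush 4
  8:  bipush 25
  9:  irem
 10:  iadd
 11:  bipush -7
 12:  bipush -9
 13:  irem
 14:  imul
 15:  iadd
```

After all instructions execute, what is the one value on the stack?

bipush 2  : [2]
bipush -9 : [2, -9]
isub      : [11]
bipush -6 : [11, -6]
bipush -4 : [11, -6, -4]
isub      : [11, -2]
bipush 4  : [11, -2, 4]
bipush 25 : [11, -2, 4, 25]
irem      : [11, -2, 4]
iadd      : [11, 2]
bipush -7 : [11, 2, -7]
bipush -9 : [11, 2, -7, -9]
irem      : [11, 2, -7]
imul      : [11, -14]
iadd      : [-3]

-3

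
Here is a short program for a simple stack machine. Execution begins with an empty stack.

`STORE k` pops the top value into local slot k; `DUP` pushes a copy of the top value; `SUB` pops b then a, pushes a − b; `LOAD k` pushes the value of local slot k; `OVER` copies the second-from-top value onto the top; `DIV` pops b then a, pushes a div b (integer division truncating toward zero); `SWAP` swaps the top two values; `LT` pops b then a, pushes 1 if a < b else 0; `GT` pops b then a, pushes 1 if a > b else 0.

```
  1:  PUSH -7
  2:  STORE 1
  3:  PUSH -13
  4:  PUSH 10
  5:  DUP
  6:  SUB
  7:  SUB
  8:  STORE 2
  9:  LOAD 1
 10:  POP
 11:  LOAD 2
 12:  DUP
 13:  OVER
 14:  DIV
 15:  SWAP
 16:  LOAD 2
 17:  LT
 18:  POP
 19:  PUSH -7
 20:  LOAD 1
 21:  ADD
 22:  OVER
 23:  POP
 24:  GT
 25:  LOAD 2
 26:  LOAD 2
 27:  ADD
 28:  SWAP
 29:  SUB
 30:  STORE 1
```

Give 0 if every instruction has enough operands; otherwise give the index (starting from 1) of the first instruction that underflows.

PUSH -7   -7
STORE 1   (empty)
PUSH -13  -13
PUSH 10   -13 10
DUP       -13 10 10
SUB       -13 0
SUB       -13
STORE 2   (empty)
LOAD 1    -7
POP       (empty)
LOAD 2    -13
DUP       -13 -13
OVER      -13 -13 -13
DIV       -13 1
SWAP      1 -13
LOAD 2    1 -13 -13
LT        1 0
POP       1
PUSH -7   1 -7
LOAD 1    1 -7 -7
ADD       1 -14
OVER      1 -14 1
POP       1 -14
GT        1
LOAD 2    1 -13
LOAD 2    1 -13 -13
ADD       1 -26
SWAP      -26 1
SUB       -27
STORE 1   (empty)

0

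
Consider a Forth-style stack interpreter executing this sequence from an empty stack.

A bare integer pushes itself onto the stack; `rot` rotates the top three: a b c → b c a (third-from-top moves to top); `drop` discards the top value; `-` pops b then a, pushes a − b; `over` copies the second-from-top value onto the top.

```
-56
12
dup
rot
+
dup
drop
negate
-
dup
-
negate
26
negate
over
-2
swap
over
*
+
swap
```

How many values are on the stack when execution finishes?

-56    : [-56]
12     : [-56, 12]
dup    : [-56, 12, 12]
rot    : [12, 12, -56]
+      : [12, -44]
dup    : [12, -44, -44]
drop   : [12, -44]
negate : [12, 44]
-      : [-32]
dup    : [-32, -32]
-      : [0]
negate : [0]
26     : [0, 26]
negate : [0, -26]
over   : [0, -26, 0]
-2     : [0, -26, 0, -2]
swap   : [0, -26, -2, 0]
over   : [0, -26, -2, 0, -2]
*      : [0, -26, -2, 0]
+      : [0, -26, -2]
swap   : [0, -2, -26]

3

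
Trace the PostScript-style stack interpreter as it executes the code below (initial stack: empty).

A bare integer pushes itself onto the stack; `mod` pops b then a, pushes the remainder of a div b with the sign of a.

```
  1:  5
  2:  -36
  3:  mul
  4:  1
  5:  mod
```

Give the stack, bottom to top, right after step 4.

[-180, 1]

5   → 5
-36 → 5 -36
mul → -180
1   → -180 1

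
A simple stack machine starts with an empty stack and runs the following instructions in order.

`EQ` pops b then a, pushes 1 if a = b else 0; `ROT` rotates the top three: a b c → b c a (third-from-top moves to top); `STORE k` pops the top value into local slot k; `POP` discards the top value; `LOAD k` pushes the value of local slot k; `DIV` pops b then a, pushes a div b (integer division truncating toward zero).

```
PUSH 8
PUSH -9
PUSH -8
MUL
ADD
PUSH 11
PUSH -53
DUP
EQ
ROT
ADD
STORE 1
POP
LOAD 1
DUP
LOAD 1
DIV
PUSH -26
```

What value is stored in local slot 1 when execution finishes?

81

PUSH 8   : 8
PUSH -9  : 8 -9
PUSH -8  : 8 -9 -8
MUL      : 8 72
ADD      : 80
PUSH 11  : 80 11
PUSH -53 : 80 11 -53
DUP      : 80 11 -53 -53
EQ       : 80 11 1
ROT      : 11 1 80
ADD      : 11 81
STORE 1  : 11
POP      : (empty)
LOAD 1   : 81
DUP      : 81 81
LOAD 1   : 81 81 81
DIV      : 81 1
PUSH -26 : 81 1 -26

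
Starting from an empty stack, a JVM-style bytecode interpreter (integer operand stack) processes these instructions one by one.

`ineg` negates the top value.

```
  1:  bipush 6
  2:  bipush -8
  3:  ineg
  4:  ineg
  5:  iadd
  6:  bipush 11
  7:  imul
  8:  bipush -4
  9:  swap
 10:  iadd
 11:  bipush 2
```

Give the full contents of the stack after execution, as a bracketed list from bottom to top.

[-26, 2]

bipush 6  -> [6]
bipush -8 -> [6, -8]
ineg      -> [6, 8]
ineg      -> [6, -8]
iadd      -> [-2]
bipush 11 -> [-2, 11]
imul      -> [-22]
bipush -4 -> [-22, -4]
swap      -> [-4, -22]
iadd      -> [-26]
bipush 2  -> [-26, 2]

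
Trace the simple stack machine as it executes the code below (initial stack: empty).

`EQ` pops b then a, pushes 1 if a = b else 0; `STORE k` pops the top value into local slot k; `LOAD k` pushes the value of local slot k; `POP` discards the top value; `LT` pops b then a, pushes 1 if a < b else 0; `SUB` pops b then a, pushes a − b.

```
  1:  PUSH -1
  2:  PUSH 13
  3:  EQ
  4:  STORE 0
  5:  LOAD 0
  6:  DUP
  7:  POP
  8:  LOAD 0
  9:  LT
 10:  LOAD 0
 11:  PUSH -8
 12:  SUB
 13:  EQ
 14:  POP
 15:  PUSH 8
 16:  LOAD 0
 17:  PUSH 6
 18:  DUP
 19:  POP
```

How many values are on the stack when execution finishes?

3

PUSH -1  [-1]
PUSH 13  [-1, 13]
EQ       [0]
STORE 0  []
LOAD 0   [0]
DUP      [0, 0]
POP      [0]
LOAD 0   [0, 0]
LT       [0]
LOAD 0   [0, 0]
PUSH -8  [0, 0, -8]
SUB      [0, 8]
EQ       [0]
POP      []
PUSH 8   [8]
LOAD 0   [8, 0]
PUSH 6   [8, 0, 6]
DUP      [8, 0, 6, 6]
POP      [8, 0, 6]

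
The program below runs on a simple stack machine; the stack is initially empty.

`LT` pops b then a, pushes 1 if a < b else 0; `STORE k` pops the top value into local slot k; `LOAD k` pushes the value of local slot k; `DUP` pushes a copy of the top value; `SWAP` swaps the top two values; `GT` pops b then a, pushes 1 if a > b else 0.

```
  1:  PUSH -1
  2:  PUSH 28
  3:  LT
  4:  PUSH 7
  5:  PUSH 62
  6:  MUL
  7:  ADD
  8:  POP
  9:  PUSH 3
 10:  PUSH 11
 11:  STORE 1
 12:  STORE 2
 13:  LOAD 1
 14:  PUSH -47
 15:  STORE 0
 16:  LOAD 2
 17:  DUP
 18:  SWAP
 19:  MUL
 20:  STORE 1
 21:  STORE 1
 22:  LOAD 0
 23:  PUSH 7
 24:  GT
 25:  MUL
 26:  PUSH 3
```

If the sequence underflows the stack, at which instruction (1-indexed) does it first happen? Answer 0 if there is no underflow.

25

PUSH -1  -> [-1]
PUSH 28  -> [-1, 28]
LT       -> [1]
PUSH 7   -> [1, 7]
PUSH 62  -> [1, 7, 62]
MUL      -> [1, 434]
ADD      -> [435]
POP      -> []
PUSH 3   -> [3]
PUSH 11  -> [3, 11]
STORE 1  -> [3]
STORE 2  -> []
LOAD 1   -> [11]
PUSH -47 -> [11, -47]
STORE 0  -> [11]
LOAD 2   -> [11, 3]
DUP      -> [11, 3, 3]
SWAP     -> [11, 3, 3]
MUL      -> [11, 9]
STORE 1  -> [11]
STORE 1  -> []
LOAD 0   -> [-47]
PUSH 7   -> [-47, 7]
GT       -> [0]
MUL  — needs 2 operands, stack has 1 → underflow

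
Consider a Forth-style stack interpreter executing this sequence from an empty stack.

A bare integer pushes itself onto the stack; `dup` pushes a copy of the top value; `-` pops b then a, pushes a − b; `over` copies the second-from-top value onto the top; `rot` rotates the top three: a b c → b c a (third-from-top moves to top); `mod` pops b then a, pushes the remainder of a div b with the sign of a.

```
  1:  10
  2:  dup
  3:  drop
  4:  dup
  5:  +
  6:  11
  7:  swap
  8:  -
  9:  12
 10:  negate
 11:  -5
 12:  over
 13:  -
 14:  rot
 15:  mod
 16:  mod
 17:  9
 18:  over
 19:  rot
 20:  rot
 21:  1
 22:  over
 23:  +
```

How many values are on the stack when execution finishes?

10     → [10]
dup    → [10, 10]
drop   → [10]
dup    → [10, 10]
+      → [20]
11     → [20, 11]
swap   → [11, 20]
-      → [-9]
12     → [-9, 12]
negate → [-9, -12]
-5     → [-9, -12, -5]
over   → [-9, -12, -5, -12]
-      → [-9, -12, 7]
rot    → [-12, 7, -9]
mod    → [-12, 7]
mod    → [-5]
9      → [-5, 9]
over   → [-5, 9, -5]
rot    → [9, -5, -5]
rot    → [-5, -5, 9]
1      → [-5, -5, 9, 1]
over   → [-5, -5, 9, 1, 9]
+      → [-5, -5, 9, 10]

4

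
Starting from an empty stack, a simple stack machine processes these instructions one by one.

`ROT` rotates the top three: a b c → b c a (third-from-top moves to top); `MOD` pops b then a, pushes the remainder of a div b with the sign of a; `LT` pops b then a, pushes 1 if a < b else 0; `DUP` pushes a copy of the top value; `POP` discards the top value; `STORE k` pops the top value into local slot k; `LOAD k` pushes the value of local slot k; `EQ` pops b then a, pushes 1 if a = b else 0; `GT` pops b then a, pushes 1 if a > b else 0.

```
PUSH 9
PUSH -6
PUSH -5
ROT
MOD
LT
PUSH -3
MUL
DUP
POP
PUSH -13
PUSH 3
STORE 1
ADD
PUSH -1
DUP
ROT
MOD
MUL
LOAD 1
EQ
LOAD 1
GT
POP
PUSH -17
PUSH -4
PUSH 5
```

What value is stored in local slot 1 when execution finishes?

3

PUSH 9   : [9]
PUSH -6  : [9, -6]
PUSH -5  : [9, -6, -5]
ROT      : [-6, -5, 9]
MOD      : [-6, -5]
LT       : [1]
PUSH -3  : [1, -3]
MUL      : [-3]
DUP      : [-3, -3]
POP      : [-3]
PUSH -13 : [-3, -13]
PUSH 3   : [-3, -13, 3]
STORE 1  : [-3, -13]
ADD      : [-16]
PUSH -1  : [-16, -1]
DUP      : [-16, -1, -1]
ROT      : [-1, -1, -16]
MOD      : [-1, -1]
MUL      : [1]
LOAD 1   : [1, 3]
EQ       : [0]
LOAD 1   : [0, 3]
GT       : [0]
POP      : []
PUSH -17 : [-17]
PUSH -4  : [-17, -4]
PUSH 5   : [-17, -4, 5]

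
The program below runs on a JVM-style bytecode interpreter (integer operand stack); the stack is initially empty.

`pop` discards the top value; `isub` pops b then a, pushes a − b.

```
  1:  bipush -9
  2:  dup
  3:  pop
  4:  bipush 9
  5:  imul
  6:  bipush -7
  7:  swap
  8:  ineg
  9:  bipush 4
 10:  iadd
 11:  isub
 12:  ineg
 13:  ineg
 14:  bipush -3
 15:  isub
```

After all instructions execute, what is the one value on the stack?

-89

bipush -9 -> [-9]
dup       -> [-9, -9]
pop       -> [-9]
bipush 9  -> [-9, 9]
imul      -> [-81]
bipush -7 -> [-81, -7]
swap      -> [-7, -81]
ineg      -> [-7, 81]
bipush 4  -> [-7, 81, 4]
iadd      -> [-7, 85]
isub      -> [-92]
ineg      -> [92]
ineg      -> [-92]
bipush -3 -> [-92, -3]
isub      -> [-89]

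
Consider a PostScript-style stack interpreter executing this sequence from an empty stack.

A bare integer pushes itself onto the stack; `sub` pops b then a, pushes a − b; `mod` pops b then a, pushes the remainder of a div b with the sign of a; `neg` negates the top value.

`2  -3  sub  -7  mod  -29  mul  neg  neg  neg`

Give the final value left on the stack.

145

2   : [2]
-3  : [2, -3]
sub : [5]
-7  : [5, -7]
mod : [5]
-29 : [5, -29]
mul : [-145]
neg : [145]
neg : [-145]
neg : [145]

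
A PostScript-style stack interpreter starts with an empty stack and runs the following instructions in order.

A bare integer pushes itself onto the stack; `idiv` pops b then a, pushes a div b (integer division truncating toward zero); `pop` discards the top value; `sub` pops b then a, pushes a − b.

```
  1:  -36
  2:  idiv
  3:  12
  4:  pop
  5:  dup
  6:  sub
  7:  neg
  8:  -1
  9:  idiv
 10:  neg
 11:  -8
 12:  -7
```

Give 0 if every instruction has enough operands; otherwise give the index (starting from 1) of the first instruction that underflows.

-36 -> -36
idiv  — needs 2 operands, stack has 1 → underflow

2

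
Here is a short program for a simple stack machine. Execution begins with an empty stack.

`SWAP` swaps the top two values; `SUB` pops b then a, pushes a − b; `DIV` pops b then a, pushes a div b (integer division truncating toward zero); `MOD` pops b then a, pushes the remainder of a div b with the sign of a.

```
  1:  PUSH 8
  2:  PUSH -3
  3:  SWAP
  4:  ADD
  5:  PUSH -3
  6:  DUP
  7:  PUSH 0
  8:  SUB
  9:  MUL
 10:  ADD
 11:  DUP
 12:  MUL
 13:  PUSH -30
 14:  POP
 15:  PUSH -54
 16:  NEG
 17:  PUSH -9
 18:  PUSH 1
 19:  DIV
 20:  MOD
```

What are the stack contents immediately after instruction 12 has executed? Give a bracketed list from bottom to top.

PUSH 8  → 8
PUSH -3 → 8 -3
SWAP    → -3 8
ADD     → 5
PUSH -3 → 5 -3
DUP     → 5 -3 -3
PUSH 0  → 5 -3 -3 0
SUB     → 5 -3 -3
MUL     → 5 9
ADD     → 14
DUP     → 14 14
MUL     → 196

[196]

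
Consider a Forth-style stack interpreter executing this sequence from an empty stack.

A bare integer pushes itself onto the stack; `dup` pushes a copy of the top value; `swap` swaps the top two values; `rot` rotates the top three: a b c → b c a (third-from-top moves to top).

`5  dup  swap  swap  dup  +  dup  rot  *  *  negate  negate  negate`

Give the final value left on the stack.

-500

5      : 5
dup    : 5 5
swap   : 5 5
swap   : 5 5
dup    : 5 5 5
+      : 5 10
dup    : 5 10 10
rot    : 10 10 5
*      : 10 50
*      : 500
negate : -500
negate : 500
negate : -500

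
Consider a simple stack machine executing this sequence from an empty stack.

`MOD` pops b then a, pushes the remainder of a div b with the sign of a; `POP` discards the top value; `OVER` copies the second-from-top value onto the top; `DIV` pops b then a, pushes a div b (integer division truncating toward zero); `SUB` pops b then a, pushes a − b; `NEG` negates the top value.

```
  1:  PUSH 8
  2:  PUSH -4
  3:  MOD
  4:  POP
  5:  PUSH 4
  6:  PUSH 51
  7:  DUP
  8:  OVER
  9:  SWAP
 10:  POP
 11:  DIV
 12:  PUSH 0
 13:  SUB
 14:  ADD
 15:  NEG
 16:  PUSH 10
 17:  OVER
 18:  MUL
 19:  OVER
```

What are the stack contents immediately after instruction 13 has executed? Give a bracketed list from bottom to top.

PUSH 8  -> [8]
PUSH -4 -> [8, -4]
MOD     -> [0]
POP     -> []
PUSH 4  -> [4]
PUSH 51 -> [4, 51]
DUP     -> [4, 51, 51]
OVER    -> [4, 51, 51, 51]
SWAP    -> [4, 51, 51, 51]
POP     -> [4, 51, 51]
DIV     -> [4, 1]
PUSH 0  -> [4, 1, 0]
SUB     -> [4, 1]

[4, 1]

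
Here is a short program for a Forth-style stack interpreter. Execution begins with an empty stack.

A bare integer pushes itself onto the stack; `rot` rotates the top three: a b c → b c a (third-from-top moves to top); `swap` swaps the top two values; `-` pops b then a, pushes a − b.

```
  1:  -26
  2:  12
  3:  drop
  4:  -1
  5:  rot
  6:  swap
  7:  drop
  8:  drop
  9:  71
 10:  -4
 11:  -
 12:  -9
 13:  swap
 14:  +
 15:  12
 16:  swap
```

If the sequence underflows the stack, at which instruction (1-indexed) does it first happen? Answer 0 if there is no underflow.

5

-26  → -26
12   → -26 12
drop → -26
-1   → -26 -1
rot  — needs 3 operands, stack has 2 → underflow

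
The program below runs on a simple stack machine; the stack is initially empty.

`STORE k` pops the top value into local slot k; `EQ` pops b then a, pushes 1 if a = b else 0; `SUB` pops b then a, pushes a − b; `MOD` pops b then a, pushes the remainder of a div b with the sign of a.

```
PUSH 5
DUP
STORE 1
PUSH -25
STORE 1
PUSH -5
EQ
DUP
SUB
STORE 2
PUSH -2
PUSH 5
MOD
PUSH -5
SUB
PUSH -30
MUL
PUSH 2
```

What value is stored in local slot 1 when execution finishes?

PUSH 5    [5]
DUP       [5, 5]
STORE 1   [5]
PUSH -25  [5, -25]
STORE 1   [5]
PUSH -5   [5, -5]
EQ        [0]
DUP       [0, 0]
SUB       [0]
STORE 2   []
PUSH -2   [-2]
PUSH 5    [-2, 5]
MOD       [-2]
PUSH -5   [-2, -5]
SUB       [3]
PUSH -30  [3, -30]
MUL       [-90]
PUSH 2    [-90, 2]

-25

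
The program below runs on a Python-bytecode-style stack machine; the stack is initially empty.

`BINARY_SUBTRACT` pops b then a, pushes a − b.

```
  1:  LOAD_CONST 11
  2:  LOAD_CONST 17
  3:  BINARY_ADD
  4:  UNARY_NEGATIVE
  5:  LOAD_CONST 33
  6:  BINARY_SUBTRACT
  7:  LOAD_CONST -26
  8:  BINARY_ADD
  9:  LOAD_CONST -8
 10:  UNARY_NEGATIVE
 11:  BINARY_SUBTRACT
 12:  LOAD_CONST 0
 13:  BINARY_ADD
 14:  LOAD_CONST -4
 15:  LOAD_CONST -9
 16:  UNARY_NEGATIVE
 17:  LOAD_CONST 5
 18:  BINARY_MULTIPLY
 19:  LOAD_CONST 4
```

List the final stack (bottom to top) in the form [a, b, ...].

LOAD_CONST 11   → [11]
LOAD_CONST 17   → [11, 17]
BINARY_ADD      → [28]
UNARY_NEGATIVE  → [-28]
LOAD_CONST 33   → [-28, 33]
BINARY_SUBTRACT → [-61]
LOAD_CONST -26  → [-61, -26]
BINARY_ADD      → [-87]
LOAD_CONST -8   → [-87, -8]
UNARY_NEGATIVE  → [-87, 8]
BINARY_SUBTRACT → [-95]
LOAD_CONST 0    → [-95, 0]
BINARY_ADD      → [-95]
LOAD_CONST -4   → [-95, -4]
LOAD_CONST -9   → [-95, -4, -9]
UNARY_NEGATIVE  → [-95, -4, 9]
LOAD_CONST 5    → [-95, -4, 9, 5]
BINARY_MULTIPLY → [-95, -4, 45]
LOAD_CONST 4    → [-95, -4, 45, 4]

[-95, -4, 45, 4]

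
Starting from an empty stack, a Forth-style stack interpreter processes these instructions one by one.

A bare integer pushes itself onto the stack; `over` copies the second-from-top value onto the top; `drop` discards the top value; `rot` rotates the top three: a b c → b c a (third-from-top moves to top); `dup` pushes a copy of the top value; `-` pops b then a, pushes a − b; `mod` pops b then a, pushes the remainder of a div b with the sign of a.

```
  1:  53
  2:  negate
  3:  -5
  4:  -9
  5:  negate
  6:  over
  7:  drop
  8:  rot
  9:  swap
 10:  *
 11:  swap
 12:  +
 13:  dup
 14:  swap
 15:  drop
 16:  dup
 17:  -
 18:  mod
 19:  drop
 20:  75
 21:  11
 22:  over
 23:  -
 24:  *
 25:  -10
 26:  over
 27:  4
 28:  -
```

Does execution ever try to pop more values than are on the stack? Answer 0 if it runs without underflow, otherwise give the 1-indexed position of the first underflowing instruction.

53      [53]
negate  [-53]
-5      [-53, -5]
-9      [-53, -5, -9]
negate  [-53, -5, 9]
over    [-53, -5, 9, -5]
drop    [-53, -5, 9]
rot     [-5, 9, -53]
swap    [-5, -53, 9]
*       [-5, -477]
swap    [-477, -5]
+       [-482]
dup     [-482, -482]
swap    [-482, -482]
drop    [-482]
dup     [-482, -482]
-       [0]
mod  — needs 2 operands, stack has 1 → underflow

18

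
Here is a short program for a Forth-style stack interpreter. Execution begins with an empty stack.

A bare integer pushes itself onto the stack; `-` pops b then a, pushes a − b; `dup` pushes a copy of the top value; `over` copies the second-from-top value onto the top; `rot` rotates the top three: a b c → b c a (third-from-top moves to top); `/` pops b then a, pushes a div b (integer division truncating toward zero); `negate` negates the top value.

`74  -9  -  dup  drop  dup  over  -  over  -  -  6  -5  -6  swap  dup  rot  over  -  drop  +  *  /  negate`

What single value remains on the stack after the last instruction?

2

74     : [74]
-9     : [74, -9]
-      : [83]
dup    : [83, 83]
drop   : [83]
dup    : [83, 83]
over   : [83, 83, 83]
-      : [83, 0]
over   : [83, 0, 83]
-      : [83, -83]
-      : [166]
6      : [166, 6]
-5     : [166, 6, -5]
-6     : [166, 6, -5, -6]
swap   : [166, 6, -6, -5]
dup    : [166, 6, -6, -5, -5]
rot    : [166, 6, -5, -5, -6]
over   : [166, 6, -5, -5, -6, -5]
-      : [166, 6, -5, -5, -1]
drop   : [166, 6, -5, -5]
+      : [166, 6, -10]
*      : [166, -60]
/      : [-2]
negate : [2]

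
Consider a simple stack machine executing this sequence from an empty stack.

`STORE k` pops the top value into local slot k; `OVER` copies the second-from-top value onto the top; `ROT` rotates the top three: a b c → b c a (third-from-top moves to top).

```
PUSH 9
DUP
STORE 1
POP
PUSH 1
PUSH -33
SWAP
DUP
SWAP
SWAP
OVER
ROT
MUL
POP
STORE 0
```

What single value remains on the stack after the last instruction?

-33

PUSH 9   → 9
DUP      → 9 9
STORE 1  → 9
POP      → (empty)
PUSH 1   → 1
PUSH -33 → 1 -33
SWAP     → -33 1
DUP      → -33 1 1
SWAP     → -33 1 1
SWAP     → -33 1 1
OVER     → -33 1 1 1
ROT      → -33 1 1 1
MUL      → -33 1 1
POP      → -33 1
STORE 0  → -33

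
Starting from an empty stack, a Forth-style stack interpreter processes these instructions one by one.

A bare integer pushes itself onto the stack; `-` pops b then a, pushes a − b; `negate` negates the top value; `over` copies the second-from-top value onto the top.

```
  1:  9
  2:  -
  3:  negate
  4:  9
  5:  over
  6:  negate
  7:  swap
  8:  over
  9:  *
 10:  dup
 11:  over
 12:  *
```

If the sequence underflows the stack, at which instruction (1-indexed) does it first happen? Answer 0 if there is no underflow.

2

9 → [9]
-  — needs 2 operands, stack has 1 → underflow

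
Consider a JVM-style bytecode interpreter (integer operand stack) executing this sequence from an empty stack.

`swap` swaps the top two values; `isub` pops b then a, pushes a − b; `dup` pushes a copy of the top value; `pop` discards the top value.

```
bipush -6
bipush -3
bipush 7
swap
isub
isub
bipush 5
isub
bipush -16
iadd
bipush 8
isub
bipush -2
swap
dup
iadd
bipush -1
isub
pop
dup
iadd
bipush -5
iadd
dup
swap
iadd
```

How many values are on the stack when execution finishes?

bipush -6  -> -6
bipush -3  -> -6 -3
bipush 7   -> -6 -3 7
swap       -> -6 7 -3
isub       -> -6 10
isub       -> -16
bipush 5   -> -16 5
isub       -> -21
bipush -16 -> -21 -16
iadd       -> -37
bipush 8   -> -37 8
isub       -> -45
bipush -2  -> -45 -2
swap       -> -2 -45
dup        -> -2 -45 -45
iadd       -> -2 -90
bipush -1  -> -2 -90 -1
isub       -> -2 -89
pop        -> -2
dup        -> -2 -2
iadd       -> -4
bipush -5  -> -4 -5
iadd       -> -9
dup        -> -9 -9
swap       -> -9 -9
iadd       -> -18

1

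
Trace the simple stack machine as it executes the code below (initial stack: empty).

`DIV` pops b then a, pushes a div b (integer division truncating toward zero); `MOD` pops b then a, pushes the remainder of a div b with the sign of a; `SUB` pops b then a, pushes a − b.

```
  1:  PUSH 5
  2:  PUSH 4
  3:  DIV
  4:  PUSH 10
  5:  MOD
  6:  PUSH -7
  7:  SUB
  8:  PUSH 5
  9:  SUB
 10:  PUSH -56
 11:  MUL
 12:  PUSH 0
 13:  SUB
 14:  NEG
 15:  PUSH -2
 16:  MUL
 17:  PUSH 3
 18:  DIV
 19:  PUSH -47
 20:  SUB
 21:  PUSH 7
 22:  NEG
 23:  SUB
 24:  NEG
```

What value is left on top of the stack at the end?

58

PUSH 5   : [5]
PUSH 4   : [5, 4]
DIV      : [1]
PUSH 10  : [1, 10]
MOD      : [1]
PUSH -7  : [1, -7]
SUB      : [8]
PUSH 5   : [8, 5]
SUB      : [3]
PUSH -56 : [3, -56]
MUL      : [-168]
PUSH 0   : [-168, 0]
SUB      : [-168]
NEG      : [168]
PUSH -2  : [168, -2]
MUL      : [-336]
PUSH 3   : [-336, 3]
DIV      : [-112]
PUSH -47 : [-112, -47]
SUB      : [-65]
PUSH 7   : [-65, 7]
NEG      : [-65, -7]
SUB      : [-58]
NEG      : [58]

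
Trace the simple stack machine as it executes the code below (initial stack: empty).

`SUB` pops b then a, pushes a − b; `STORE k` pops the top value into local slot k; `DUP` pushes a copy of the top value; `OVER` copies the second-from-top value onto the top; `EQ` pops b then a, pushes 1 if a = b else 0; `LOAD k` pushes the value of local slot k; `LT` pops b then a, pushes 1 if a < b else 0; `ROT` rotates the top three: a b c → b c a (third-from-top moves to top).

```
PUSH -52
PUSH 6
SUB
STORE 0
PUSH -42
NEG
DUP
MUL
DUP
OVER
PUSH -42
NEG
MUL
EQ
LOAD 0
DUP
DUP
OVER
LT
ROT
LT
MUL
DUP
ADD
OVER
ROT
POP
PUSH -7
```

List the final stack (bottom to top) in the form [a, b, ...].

PUSH -52 -> -52
PUSH 6   -> -52 6
SUB      -> -58
STORE 0  -> (empty)
PUSH -42 -> -42
NEG      -> 42
DUP      -> 42 42
MUL      -> 1764
DUP      -> 1764 1764
OVER     -> 1764 1764 1764
PUSH -42 -> 1764 1764 1764 -42
NEG      -> 1764 1764 1764 42
MUL      -> 1764 1764 74088
EQ       -> 1764 0
LOAD 0   -> 1764 0 -58
DUP      -> 1764 0 -58 -58
DUP      -> 1764 0 -58 -58 -58
OVER     -> 1764 0 -58 -58 -58 -58
LT       -> 1764 0 -58 -58 0
ROT      -> 1764 0 -58 0 -58
LT       -> 1764 0 -58 0
MUL      -> 1764 0 0
DUP      -> 1764 0 0 0
ADD      -> 1764 0 0
OVER     -> 1764 0 0 0
ROT      -> 1764 0 0 0
POP      -> 1764 0 0
PUSH -7  -> 1764 0 0 -7

[1764, 0, 0, -7]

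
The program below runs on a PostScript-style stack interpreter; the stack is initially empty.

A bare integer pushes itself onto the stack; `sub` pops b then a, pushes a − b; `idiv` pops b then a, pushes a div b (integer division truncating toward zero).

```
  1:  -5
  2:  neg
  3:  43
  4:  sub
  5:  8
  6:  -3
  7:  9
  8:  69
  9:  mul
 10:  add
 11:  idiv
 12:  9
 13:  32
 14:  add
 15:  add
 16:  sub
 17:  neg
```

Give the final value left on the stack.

79

-5   → [-5]
neg  → [5]
43   → [5, 43]
sub  → [-38]
8    → [-38, 8]
-3   → [-38, 8, -3]
9    → [-38, 8, -3, 9]
69   → [-38, 8, -3, 9, 69]
mul  → [-38, 8, -3, 621]
add  → [-38, 8, 618]
idiv → [-38, 0]
9    → [-38, 0, 9]
32   → [-38, 0, 9, 32]
add  → [-38, 0, 41]
add  → [-38, 41]
sub  → [-79]
neg  → [79]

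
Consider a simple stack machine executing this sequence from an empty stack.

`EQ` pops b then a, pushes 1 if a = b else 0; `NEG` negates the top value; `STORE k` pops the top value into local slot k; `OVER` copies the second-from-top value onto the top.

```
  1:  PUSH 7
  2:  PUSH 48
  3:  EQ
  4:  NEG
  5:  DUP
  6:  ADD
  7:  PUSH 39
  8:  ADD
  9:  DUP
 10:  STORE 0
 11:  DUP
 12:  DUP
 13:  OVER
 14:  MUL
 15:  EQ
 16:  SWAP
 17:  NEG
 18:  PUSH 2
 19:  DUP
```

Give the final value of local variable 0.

39

PUSH 7  : 7
PUSH 48 : 7 48
EQ      : 0
NEG     : 0
DUP     : 0 0
ADD     : 0
PUSH 39 : 0 39
ADD     : 39
DUP     : 39 39
STORE 0 : 39
DUP     : 39 39
DUP     : 39 39 39
OVER    : 39 39 39 39
MUL     : 39 39 1521
EQ      : 39 0
SWAP    : 0 39
NEG     : 0 -39
PUSH 2  : 0 -39 2
DUP     : 0 -39 2 2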